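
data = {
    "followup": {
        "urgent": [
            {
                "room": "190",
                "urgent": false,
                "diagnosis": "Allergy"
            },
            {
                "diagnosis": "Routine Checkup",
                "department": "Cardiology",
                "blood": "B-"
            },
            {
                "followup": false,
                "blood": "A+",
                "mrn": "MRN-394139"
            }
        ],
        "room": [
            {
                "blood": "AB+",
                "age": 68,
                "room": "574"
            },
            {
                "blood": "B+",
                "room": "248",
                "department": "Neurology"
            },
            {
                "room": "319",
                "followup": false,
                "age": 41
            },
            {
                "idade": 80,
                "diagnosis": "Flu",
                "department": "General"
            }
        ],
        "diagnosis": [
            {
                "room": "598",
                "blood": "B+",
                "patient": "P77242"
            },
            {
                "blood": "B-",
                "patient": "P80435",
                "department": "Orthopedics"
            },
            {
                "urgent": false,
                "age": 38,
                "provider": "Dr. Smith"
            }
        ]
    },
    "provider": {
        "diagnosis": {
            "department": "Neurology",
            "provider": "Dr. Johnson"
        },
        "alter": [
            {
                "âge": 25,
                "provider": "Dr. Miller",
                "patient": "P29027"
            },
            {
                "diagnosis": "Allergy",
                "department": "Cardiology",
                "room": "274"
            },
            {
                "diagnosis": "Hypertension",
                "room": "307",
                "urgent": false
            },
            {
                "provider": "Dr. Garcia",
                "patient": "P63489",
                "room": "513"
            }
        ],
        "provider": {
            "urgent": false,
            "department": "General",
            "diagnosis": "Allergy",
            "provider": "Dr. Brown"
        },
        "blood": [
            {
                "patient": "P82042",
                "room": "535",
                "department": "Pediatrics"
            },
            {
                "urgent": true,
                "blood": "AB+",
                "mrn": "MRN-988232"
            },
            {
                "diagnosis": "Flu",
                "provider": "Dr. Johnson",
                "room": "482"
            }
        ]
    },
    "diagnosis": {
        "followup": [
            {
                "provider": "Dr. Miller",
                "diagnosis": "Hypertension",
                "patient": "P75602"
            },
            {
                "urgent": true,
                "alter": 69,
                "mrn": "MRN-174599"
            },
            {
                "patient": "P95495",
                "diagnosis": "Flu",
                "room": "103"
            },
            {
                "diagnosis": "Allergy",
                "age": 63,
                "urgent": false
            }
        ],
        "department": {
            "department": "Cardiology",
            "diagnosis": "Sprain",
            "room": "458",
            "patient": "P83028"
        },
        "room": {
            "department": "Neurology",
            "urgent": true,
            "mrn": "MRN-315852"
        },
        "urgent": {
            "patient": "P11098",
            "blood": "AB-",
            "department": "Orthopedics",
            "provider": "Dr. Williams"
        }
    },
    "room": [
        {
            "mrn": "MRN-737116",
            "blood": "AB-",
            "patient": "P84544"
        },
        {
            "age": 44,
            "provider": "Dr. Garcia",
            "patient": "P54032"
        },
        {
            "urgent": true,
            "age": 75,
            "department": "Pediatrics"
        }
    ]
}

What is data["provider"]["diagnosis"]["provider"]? "Dr. Johnson"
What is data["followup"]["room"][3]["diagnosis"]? "Flu"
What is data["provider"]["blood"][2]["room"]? "482"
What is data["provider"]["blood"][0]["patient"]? "P82042"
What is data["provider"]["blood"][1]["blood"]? "AB+"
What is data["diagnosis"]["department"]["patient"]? "P83028"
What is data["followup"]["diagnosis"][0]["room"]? "598"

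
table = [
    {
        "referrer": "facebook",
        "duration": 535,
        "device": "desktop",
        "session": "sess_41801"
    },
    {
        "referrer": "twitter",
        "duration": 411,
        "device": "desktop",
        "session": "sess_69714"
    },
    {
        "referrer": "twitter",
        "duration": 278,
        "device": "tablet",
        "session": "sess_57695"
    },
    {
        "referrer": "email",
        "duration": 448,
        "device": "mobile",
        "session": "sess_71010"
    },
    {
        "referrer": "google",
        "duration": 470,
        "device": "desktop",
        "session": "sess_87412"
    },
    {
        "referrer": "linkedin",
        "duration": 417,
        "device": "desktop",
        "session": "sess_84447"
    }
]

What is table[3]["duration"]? 448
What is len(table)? 6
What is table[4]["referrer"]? "google"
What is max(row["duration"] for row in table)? 535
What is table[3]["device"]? "mobile"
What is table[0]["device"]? "desktop"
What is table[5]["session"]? "sess_84447"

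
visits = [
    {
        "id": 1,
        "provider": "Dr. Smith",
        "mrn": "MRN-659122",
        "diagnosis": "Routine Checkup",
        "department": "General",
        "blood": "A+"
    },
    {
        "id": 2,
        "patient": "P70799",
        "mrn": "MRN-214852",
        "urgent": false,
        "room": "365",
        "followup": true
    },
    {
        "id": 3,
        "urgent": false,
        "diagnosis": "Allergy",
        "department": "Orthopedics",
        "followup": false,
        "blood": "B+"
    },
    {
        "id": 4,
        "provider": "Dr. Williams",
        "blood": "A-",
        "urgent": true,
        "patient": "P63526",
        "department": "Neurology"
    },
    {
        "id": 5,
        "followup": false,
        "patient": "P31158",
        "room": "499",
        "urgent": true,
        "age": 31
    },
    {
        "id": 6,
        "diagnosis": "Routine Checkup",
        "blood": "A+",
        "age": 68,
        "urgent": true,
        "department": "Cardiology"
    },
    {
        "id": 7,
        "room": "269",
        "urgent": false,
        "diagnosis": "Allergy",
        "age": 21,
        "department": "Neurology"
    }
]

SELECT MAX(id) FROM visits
7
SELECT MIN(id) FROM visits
1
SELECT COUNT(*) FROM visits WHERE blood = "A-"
1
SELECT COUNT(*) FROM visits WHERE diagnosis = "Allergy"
2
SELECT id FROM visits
[1, 2, 3, 4, 5, 6, 7]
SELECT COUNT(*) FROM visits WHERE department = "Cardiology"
1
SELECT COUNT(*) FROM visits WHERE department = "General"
1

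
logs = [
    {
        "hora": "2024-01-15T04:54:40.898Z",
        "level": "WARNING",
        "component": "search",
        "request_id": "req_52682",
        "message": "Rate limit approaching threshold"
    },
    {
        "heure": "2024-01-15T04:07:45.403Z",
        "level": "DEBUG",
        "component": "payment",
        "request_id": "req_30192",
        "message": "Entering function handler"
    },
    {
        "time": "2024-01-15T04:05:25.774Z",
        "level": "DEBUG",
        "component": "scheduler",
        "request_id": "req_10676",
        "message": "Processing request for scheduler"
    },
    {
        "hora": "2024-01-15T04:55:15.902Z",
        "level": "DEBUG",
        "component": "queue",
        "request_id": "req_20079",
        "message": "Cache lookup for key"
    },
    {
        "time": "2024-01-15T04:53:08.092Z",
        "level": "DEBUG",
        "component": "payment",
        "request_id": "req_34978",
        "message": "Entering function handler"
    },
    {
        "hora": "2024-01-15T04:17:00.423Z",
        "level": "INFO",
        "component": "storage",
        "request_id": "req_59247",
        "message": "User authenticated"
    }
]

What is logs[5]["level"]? "INFO"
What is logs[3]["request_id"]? "req_20079"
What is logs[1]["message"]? "Entering function handler"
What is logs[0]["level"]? "WARNING"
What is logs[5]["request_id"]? "req_59247"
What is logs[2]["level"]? "DEBUG"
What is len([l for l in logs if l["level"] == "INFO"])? 1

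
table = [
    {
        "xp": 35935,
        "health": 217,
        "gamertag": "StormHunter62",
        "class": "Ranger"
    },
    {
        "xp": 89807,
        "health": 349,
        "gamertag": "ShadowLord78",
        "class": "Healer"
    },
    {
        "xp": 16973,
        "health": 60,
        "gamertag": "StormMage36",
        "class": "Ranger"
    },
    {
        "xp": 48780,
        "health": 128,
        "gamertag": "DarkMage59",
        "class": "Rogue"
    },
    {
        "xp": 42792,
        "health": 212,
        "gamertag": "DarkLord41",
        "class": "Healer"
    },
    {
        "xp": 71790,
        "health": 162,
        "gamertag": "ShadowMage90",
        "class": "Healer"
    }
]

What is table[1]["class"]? "Healer"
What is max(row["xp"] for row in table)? 89807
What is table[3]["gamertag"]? "DarkMage59"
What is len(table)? 6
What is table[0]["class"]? "Ranger"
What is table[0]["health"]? 217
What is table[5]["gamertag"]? "ShadowMage90"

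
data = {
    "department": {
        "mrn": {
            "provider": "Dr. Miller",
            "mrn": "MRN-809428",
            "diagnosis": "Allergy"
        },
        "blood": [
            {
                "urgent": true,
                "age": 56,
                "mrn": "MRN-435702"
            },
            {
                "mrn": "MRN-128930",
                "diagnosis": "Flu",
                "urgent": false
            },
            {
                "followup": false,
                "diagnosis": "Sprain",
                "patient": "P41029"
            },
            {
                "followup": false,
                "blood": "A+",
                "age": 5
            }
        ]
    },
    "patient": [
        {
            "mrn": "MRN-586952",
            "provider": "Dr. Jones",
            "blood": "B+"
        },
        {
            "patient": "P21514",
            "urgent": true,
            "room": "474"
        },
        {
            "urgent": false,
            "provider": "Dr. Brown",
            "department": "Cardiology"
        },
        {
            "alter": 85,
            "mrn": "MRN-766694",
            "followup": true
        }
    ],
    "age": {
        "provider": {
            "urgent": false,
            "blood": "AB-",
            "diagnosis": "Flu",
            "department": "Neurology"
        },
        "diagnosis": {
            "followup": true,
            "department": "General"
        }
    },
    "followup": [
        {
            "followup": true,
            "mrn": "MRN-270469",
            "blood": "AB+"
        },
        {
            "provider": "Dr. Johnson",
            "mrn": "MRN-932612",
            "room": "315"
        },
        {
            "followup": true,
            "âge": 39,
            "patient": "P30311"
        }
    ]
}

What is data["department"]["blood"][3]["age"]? 5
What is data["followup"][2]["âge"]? 39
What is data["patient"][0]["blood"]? "B+"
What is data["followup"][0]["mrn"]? "MRN-270469"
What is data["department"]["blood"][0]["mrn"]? "MRN-435702"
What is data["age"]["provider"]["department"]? "Neurology"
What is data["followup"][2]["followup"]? True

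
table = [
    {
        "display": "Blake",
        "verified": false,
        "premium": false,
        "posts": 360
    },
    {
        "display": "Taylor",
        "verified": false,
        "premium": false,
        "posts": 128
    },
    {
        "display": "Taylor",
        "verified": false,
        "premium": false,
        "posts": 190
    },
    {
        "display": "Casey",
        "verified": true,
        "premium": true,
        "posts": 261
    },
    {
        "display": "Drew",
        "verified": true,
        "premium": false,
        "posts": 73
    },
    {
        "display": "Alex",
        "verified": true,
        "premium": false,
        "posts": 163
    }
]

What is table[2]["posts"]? 190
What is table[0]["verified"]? False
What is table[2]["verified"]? False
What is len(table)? 6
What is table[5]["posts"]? 163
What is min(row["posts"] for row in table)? 73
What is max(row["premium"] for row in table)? True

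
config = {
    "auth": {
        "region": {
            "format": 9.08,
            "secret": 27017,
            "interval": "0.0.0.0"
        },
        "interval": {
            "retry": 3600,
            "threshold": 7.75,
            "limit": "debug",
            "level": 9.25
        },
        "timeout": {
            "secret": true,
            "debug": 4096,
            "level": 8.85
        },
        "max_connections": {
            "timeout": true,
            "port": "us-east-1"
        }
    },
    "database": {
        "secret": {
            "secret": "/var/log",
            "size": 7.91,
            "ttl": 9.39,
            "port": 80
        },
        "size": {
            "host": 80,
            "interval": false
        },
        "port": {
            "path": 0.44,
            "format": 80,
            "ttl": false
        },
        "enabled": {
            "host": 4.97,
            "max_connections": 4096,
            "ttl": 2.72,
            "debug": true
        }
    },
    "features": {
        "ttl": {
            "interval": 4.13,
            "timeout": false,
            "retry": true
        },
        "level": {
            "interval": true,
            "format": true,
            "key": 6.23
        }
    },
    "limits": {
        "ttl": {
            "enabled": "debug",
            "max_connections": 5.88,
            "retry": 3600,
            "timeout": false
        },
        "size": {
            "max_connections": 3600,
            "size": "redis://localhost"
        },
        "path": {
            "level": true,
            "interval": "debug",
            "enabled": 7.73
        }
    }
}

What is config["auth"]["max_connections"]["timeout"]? True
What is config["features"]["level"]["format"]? True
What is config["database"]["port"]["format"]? 80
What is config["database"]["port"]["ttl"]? False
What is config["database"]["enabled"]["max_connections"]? 4096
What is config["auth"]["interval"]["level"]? 9.25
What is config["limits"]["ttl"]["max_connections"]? 5.88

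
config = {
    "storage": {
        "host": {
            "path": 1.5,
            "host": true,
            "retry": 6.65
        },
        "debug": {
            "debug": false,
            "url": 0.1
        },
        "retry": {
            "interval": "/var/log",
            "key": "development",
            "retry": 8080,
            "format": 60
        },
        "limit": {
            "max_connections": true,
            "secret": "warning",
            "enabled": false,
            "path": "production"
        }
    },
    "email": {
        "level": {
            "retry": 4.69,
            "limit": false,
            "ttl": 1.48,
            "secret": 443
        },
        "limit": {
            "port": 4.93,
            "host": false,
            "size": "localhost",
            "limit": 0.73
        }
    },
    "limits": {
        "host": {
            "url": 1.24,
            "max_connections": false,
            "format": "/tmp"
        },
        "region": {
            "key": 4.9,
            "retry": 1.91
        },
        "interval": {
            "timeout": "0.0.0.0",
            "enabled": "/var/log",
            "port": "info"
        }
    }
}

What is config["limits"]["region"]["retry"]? 1.91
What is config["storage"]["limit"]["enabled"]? False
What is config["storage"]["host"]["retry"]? 6.65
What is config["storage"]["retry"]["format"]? 60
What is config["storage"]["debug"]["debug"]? False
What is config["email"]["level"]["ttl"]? 1.48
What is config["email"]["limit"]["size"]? "localhost"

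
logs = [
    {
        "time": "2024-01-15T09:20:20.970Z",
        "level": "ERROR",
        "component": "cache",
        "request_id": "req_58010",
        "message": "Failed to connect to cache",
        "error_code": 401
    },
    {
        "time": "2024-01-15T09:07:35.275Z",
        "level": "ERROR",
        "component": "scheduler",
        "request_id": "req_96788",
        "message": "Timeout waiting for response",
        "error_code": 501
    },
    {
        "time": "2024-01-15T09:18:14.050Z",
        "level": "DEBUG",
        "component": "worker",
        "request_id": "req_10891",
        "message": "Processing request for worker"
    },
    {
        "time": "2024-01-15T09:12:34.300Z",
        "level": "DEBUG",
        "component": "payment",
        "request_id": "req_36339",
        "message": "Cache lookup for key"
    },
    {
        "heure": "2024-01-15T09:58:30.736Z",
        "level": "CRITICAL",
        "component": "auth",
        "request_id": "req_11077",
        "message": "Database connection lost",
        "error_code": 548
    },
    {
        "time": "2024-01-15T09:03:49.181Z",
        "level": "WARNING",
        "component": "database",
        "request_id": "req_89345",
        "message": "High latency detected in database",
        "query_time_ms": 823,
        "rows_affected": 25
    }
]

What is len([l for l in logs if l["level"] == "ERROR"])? 2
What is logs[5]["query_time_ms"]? 823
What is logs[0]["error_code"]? 401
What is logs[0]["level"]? "ERROR"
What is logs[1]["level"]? "ERROR"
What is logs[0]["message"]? "Failed to connect to cache"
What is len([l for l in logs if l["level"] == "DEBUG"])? 2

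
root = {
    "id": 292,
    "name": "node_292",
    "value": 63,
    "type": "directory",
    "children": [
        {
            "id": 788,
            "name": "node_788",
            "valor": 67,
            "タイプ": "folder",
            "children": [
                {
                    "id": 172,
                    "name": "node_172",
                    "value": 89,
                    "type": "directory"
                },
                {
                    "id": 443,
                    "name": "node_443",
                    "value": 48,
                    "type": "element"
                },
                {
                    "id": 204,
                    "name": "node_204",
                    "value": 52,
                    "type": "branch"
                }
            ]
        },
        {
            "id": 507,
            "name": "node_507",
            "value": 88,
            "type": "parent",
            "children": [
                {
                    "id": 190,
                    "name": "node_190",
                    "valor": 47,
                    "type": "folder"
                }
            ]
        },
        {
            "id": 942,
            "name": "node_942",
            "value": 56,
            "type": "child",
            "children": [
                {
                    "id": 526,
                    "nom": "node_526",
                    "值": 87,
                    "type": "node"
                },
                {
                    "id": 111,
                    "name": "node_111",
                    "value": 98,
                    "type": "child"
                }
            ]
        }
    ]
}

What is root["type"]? "directory"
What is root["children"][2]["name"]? "node_942"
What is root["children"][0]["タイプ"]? "folder"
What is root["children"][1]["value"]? 88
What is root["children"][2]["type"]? "child"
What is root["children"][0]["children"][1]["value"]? 48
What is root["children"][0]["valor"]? 67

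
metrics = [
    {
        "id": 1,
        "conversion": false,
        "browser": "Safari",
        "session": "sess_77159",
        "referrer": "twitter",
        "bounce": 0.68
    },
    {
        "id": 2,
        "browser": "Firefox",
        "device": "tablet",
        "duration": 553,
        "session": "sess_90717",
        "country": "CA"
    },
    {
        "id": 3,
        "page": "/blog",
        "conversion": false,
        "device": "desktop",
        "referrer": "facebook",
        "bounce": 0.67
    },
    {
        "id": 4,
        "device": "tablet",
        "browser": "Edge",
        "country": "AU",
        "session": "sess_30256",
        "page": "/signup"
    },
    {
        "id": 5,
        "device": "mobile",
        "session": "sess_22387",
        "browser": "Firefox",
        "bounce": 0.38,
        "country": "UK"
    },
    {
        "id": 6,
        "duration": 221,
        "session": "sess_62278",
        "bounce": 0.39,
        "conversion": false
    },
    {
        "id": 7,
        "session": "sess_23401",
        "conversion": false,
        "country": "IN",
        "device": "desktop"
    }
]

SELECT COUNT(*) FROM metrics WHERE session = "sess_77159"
1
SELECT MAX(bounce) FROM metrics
0.68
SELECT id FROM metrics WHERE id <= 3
[1, 2, 3]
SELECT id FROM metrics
[1, 2, 3, 4, 5, 6, 7]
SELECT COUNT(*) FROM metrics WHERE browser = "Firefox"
2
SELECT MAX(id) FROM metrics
7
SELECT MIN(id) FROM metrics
1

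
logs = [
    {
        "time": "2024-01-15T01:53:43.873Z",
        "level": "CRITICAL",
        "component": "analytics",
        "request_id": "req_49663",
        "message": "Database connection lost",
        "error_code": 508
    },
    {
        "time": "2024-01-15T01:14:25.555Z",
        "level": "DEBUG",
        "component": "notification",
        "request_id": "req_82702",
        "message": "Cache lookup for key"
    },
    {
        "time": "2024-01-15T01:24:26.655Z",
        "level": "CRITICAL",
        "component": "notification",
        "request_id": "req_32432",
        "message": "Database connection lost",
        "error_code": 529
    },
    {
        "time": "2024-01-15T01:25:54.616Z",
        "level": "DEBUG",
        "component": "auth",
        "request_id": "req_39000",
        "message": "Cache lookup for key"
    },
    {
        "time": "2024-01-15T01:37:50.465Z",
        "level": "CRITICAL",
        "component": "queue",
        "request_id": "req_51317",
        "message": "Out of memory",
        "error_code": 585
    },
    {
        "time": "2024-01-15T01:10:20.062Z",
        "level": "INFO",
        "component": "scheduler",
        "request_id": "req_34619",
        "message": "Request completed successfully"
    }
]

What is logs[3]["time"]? "2024-01-15T01:25:54.616Z"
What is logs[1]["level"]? "DEBUG"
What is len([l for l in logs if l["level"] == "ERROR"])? 0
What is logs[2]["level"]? "CRITICAL"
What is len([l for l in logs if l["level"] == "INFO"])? 1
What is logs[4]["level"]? "CRITICAL"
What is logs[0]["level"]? "CRITICAL"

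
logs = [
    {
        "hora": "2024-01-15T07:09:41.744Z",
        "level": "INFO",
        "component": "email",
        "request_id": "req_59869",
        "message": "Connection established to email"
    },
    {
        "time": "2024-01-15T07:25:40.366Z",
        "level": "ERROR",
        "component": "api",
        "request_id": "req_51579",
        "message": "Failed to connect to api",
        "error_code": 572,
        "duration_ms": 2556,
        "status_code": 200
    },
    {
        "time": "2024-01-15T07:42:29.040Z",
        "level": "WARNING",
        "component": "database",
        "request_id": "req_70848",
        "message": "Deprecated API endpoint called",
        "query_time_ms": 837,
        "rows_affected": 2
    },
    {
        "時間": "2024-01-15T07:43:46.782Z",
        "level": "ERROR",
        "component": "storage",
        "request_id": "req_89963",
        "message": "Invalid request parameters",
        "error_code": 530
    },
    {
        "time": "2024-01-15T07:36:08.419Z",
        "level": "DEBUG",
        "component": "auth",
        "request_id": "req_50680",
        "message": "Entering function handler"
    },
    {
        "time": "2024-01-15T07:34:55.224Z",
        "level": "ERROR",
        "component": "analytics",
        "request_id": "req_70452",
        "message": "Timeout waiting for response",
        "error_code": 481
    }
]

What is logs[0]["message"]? "Connection established to email"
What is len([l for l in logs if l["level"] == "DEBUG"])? 1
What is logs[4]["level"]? "DEBUG"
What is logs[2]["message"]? "Deprecated API endpoint called"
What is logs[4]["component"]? "auth"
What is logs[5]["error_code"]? 481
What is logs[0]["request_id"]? "req_59869"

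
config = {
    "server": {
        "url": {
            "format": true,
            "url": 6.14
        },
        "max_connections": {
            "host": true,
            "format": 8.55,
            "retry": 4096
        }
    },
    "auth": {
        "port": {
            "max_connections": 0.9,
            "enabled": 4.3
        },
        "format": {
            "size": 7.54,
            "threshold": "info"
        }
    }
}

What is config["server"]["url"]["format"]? True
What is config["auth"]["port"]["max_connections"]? 0.9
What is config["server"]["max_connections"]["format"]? 8.55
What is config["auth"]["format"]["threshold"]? "info"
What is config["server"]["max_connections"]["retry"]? 4096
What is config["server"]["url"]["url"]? 6.14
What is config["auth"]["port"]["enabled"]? 4.3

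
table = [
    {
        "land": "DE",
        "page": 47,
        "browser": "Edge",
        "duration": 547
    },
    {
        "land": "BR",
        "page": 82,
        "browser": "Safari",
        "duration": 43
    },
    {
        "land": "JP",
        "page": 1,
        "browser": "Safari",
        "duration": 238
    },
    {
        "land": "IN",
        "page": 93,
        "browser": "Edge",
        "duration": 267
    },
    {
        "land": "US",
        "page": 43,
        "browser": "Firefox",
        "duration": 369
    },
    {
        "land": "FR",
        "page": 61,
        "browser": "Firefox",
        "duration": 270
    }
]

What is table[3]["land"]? "IN"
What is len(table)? 6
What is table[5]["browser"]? "Firefox"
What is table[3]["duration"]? 267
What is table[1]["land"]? "BR"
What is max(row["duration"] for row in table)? 547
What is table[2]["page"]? 1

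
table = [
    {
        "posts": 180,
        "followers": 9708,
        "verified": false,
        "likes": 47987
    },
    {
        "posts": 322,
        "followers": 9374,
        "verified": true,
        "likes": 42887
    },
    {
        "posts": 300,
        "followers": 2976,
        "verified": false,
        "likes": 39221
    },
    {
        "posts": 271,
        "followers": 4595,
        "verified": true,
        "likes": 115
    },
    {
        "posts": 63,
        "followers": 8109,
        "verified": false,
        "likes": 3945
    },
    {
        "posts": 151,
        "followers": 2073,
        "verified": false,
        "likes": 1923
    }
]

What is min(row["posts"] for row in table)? 63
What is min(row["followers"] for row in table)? 2073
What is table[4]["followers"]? 8109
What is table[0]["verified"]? False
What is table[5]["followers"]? 2073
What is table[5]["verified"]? False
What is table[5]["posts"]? 151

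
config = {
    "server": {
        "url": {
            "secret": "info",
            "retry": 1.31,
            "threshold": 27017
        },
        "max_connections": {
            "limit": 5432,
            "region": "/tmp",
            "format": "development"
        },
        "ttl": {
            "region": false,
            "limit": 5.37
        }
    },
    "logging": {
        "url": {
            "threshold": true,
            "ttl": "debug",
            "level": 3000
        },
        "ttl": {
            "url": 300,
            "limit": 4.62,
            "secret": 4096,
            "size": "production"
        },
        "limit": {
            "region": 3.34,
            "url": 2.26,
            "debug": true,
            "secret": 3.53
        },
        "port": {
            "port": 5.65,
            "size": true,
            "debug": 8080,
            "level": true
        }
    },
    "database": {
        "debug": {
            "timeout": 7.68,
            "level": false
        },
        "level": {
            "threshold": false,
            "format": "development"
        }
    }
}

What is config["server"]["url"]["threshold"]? 27017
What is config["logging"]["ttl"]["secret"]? 4096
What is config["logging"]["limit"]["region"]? 3.34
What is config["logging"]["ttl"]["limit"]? 4.62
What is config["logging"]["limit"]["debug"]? True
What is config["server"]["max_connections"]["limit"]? 5432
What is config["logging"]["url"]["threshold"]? True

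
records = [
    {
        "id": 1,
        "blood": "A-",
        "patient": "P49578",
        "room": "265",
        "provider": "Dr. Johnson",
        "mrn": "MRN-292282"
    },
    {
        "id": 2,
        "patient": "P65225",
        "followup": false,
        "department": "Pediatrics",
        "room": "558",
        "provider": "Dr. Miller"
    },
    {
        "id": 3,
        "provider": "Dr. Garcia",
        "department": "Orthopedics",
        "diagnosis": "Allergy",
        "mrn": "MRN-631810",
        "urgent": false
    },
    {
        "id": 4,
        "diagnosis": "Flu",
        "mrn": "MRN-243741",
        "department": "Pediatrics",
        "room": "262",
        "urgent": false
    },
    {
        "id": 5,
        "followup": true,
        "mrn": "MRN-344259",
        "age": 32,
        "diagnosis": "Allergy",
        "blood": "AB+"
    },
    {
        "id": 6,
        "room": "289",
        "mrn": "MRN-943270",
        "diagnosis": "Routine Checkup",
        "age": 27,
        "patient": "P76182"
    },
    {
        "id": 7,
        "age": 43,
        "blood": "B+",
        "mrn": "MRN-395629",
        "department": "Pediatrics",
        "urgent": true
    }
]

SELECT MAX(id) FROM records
7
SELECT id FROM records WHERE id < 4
[1, 2, 3]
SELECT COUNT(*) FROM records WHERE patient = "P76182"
1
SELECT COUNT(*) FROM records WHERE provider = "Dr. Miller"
1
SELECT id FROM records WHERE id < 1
[]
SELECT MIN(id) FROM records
1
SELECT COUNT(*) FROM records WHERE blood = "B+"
1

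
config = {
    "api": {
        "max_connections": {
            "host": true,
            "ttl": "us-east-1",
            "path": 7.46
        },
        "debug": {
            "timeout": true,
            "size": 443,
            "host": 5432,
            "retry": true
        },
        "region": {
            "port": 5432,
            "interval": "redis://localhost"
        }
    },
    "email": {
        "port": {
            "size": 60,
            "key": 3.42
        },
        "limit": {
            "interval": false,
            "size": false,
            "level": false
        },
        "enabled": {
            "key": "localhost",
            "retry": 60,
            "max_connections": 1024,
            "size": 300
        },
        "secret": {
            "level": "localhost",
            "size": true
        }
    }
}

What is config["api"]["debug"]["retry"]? True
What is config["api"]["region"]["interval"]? "redis://localhost"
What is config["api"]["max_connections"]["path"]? 7.46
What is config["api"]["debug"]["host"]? 5432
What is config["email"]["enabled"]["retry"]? 60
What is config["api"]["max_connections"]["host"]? True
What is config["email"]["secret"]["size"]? True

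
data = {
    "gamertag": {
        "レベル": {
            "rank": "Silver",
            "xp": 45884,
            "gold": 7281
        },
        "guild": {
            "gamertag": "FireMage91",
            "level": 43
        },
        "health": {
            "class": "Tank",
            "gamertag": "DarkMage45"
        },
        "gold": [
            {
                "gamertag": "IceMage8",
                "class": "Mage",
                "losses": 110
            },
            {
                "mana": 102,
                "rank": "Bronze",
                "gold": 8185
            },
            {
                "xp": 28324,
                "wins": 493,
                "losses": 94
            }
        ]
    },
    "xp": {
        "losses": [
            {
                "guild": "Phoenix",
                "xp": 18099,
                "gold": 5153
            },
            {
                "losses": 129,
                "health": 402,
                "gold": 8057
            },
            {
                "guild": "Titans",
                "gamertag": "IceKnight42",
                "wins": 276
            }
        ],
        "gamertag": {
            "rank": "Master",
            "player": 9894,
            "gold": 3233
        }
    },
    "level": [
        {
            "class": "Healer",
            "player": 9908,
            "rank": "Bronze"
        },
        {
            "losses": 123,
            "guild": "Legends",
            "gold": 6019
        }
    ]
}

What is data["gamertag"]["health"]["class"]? "Tank"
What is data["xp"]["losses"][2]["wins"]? 276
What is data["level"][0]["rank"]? "Bronze"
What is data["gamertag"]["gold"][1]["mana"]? 102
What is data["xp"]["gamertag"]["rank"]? "Master"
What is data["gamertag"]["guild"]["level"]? 43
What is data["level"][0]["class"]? "Healer"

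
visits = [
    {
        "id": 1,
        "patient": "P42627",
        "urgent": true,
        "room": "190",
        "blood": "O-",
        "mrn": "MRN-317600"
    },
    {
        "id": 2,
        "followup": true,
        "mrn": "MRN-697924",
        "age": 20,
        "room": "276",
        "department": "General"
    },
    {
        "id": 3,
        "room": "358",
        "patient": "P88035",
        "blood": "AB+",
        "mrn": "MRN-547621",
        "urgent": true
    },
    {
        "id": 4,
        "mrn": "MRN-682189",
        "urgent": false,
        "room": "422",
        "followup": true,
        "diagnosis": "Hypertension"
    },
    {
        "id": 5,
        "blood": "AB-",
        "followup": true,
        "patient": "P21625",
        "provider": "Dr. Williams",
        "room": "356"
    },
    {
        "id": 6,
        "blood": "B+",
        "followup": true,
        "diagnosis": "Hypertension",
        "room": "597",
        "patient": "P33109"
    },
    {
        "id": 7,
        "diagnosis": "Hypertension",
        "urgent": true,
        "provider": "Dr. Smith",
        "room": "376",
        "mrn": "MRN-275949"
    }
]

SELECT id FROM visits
[1, 2, 3, 4, 5, 6, 7]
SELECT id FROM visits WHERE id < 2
[1]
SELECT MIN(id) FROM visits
1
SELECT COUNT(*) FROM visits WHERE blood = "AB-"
1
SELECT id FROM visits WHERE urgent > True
[]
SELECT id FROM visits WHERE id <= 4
[1, 2, 3, 4]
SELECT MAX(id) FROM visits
7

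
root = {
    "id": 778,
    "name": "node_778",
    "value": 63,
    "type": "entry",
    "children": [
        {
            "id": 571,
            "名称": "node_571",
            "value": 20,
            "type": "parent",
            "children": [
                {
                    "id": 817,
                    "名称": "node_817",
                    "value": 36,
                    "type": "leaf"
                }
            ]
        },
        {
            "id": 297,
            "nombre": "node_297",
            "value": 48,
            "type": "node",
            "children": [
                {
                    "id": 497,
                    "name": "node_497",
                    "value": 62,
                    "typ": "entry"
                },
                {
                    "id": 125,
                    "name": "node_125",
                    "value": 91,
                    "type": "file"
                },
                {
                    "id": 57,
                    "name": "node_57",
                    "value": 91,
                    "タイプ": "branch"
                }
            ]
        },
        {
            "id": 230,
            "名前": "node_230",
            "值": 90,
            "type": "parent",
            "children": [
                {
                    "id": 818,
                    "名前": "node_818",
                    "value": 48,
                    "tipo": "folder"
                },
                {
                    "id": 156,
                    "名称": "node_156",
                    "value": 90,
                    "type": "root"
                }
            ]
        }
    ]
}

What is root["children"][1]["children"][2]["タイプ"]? "branch"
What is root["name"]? "node_778"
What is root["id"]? 778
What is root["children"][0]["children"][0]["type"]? "leaf"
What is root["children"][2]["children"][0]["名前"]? "node_818"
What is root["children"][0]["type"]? "parent"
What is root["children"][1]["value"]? 48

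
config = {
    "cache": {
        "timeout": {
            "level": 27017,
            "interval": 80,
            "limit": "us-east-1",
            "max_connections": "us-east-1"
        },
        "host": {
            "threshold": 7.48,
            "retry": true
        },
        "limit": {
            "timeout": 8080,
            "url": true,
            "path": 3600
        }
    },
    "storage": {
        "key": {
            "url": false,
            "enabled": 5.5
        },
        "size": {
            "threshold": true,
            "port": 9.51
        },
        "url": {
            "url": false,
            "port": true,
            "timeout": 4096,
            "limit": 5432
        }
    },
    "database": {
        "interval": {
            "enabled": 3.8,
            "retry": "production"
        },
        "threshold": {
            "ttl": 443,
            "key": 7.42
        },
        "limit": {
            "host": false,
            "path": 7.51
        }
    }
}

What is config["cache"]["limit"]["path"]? 3600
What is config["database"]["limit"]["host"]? False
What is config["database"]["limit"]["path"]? 7.51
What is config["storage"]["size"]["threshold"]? True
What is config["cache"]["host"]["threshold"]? 7.48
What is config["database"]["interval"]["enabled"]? 3.8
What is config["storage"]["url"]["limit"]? 5432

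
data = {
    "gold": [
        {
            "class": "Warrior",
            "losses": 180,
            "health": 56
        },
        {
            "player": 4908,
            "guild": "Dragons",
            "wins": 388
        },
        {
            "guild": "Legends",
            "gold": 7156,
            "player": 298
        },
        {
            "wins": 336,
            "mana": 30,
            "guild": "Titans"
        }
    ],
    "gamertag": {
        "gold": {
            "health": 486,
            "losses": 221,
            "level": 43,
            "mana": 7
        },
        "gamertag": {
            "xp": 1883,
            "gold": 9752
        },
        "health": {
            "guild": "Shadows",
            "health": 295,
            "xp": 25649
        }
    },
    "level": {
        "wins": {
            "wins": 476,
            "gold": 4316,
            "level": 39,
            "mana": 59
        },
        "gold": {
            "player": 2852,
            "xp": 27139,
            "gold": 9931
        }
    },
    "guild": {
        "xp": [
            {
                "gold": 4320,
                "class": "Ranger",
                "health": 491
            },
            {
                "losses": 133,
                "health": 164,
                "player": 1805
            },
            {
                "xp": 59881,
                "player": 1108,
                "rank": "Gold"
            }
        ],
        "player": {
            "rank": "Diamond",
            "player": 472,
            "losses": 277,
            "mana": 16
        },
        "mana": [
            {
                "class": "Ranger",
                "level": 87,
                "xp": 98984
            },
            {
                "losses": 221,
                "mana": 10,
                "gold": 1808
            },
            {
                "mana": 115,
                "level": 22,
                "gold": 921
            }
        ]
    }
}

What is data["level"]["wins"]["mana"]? 59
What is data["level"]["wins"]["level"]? 39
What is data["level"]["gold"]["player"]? 2852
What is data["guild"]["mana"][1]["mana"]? 10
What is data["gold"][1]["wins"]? 388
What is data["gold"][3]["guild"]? "Titans"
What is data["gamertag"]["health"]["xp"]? 25649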